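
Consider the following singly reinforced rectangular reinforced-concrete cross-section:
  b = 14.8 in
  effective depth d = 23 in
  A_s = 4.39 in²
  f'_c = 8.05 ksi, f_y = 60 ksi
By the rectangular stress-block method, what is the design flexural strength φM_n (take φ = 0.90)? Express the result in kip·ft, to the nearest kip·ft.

φM_n ≈ 429 kip·ft

T = A_s f_y = 4.39 × 60 = 263.4 kips.
a = T/(0.85 f'_c b) = 263.4/(0.85 × 8.05 × 14.8) = 2.601 in.
M_n = T(d − a/2) = 263.4 × (23 − 1.3005) = 5715.6 kip·in = 5715.6/12 = 476.30 kip·ft.
φM_n = 0.90 × 476.30 = 428.67 kip·ft.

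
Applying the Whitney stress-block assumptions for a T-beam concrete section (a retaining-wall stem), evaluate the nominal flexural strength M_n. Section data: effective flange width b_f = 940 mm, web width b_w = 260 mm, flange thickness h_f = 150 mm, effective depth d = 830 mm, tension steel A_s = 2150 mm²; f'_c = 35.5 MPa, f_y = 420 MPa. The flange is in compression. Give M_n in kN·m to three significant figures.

Tension: T = A_s f_y = 2150 × 420 = 903000 N.
Try a within the flange: a = T/(0.85 f'_c b_f) = 903000/(0.85 × 35.5 × 940) = 31.84 mm.
Since a = 31.84 ≤ h_f = 150 mm, the stress block lies entirely in the flange; analyse as a rectangular beam of width b_f.
M_n = T(d − a/2) = 903000 × (830 − 15.92) = 735.11 × 10⁶ N·mm.
M_n = 735.11 kN·m.

M_n ≈ 735 kN·m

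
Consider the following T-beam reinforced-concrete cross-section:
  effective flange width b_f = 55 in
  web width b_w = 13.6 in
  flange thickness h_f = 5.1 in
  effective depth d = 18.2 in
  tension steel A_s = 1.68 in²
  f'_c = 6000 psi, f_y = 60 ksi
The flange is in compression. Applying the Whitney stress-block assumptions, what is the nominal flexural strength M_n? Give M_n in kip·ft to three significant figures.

Tension: T = A_s f_y = 1.68 × 60 = 100.8 kips.
Try a within the flange: a = T/(0.85 f'_c b_f) = 100.8/(0.85 × 6 × 55) = 0.359 in.
Since a = 0.359 ≤ h_f = 5.1 in, the stress block lies entirely in the flange; analyse as a rectangular beam of width b_f.
M_n = T(d − a/2) = 100.8 × (18.2 − 0.1795) = 1816.5 kip·in.
M_n = 1816.5/12 = 151.38 kip·ft.

M_n ≈ 151 kip·ft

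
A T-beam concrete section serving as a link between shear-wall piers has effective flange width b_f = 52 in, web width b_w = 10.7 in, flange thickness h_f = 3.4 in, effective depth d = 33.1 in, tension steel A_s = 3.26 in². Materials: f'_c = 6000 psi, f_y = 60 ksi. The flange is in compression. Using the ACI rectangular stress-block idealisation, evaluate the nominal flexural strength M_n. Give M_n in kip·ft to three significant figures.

Tension: T = A_s f_y = 3.26 × 60 = 195.6 kips.
Try a within the flange: a = T/(0.85 f'_c b_f) = 195.6/(0.85 × 6 × 52) = 0.738 in.
Since a = 0.738 ≤ h_f = 3.4 in, the stress block lies entirely in the flange; analyse as a rectangular beam of width b_f.
M_n = T(d − a/2) = 195.6 × (33.1 − 0.369) = 6402.2 kip·in.
M_n = 6402.2/12 = 533.52 kip·ft.

M_n ≈ 534 kip·ft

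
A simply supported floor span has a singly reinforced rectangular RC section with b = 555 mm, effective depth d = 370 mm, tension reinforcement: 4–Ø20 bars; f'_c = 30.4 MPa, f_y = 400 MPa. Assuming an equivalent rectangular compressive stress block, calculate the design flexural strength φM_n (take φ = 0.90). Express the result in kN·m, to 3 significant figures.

A_s = 4 × 314 = 1256 mm².
T = A_s f_y = 1256 × 400 = 502400 N = 502.4 kN.
From C = T: a = T/(0.85 f'_c b) = 502400/(0.85 × 30.4 × 555) = 35.03 mm.
M_n = T(d − a/2) = 502.4 kN × (370 − 17.515) mm = 177.09 kN·m.
φM_n = 0.90 × 177.09 = 159.38 kN·m.

φM_n ≈ 159 kN·m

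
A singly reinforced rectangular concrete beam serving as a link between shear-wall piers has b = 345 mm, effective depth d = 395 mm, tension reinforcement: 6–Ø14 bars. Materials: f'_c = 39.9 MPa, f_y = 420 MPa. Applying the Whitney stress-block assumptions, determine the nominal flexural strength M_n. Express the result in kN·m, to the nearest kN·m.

A_s = 6 × 154 = 924 mm².
T = A_s f_y = 924 × 420 = 388080 N = 388.08 kN.
From C = T: a = T/(0.85 f'_c b) = 388080/(0.85 × 39.9 × 345) = 33.17 mm.
M_n = T(d − a/2) = 388.08 kN × (395 − 16.585) mm = 146.86 kN·m.

M_n ≈ 147 kN·m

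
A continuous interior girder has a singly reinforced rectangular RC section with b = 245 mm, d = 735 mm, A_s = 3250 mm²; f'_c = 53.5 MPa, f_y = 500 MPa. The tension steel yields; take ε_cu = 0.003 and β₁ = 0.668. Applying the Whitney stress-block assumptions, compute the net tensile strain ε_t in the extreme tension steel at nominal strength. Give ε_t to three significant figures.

a = A_s f_y/(0.85 f'_c b) = 145.85 mm.
β₁ = 0.668, so c = a/β₁ = 145.85/0.668 = 218.34 mm.
From the linear strain diagram with ε_cu = 0.003: ε_t = 0.003 (d − c)/c = 0.003 × (735 − 218.34)/218.34 = 0.00710.
Since ε_t ≥ 0.005, the section is tension-controlled.

ε_t ≈ 0.00710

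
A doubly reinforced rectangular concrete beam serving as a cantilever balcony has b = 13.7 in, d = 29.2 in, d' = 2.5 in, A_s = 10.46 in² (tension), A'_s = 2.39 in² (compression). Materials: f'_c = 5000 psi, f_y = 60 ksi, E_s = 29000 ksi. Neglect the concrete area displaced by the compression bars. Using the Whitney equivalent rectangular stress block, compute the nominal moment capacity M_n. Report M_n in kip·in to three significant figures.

Assume both steels yield.
a = (A_s − A'_s) f_y/(0.85 f'_c b) = (10.46 − 2.39) × 60/(0.85 × 5 × 13.7) = 8.316 in.
c = a/β₁ = 8.316/0.8 = 10.395 in; ε'_s = 0.003(c − d')/c = 0.0023 ≥ ε_y = 0.0021, so the compression steel yields.
M_n = (A_s − A'_s) f_y (d − a/2) + A'_s f_y (d − d') = 484.2 × (29.2 − 4.158) + 143.4 × (29.2 − 2.5) = 12125.3 + 3828.8 = 15954.1 kip·in.

M_n ≈ 16000 kip·in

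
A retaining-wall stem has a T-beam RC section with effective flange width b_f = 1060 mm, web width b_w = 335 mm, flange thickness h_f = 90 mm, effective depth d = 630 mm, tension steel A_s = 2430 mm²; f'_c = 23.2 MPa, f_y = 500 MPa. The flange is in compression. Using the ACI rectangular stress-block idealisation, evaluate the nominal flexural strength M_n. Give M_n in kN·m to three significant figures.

M_n ≈ 730 kN·m

Tension: T = A_s f_y = 2430 × 500 = 1215000 N.
Try a within the flange: a = T/(0.85 f'_c b_f) = 1215000/(0.85 × 23.2 × 1060) = 58.13 mm.
Since a = 58.13 ≤ h_f = 90 mm, the stress block lies entirely in the flange; analyse as a rectangular beam of width b_f.
M_n = T(d − a/2) = 1215000 × (630 − 29.065) = 730.14 × 10⁶ N·mm.
M_n = 730.14 kN·m.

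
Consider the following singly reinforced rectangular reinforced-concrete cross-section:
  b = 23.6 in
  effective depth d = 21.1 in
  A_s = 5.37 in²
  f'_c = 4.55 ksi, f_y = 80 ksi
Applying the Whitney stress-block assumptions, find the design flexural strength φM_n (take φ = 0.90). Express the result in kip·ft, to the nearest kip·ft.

T = A_s f_y = 5.37 × 80 = 429.6 kips.
a = T/(0.85 f'_c b) = 429.6/(0.85 × 4.55 × 23.6) = 4.707 in.
M_n = T(d − a/2) = 429.6 × (21.1 − 2.3535) = 8053.5 kip·in = 8053.5/12 = 671.13 kip·ft.
φM_n = 0.90 × 671.13 = 604.02 kip·ft.

φM_n ≈ 604 kip·ft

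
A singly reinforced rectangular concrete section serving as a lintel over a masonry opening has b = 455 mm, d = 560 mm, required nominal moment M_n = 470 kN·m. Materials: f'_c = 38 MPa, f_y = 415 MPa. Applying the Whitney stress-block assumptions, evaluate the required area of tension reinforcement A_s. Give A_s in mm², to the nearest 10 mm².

A_s ≈ 2140 mm²

With M_n = 0.85 f'_c a b (d − a/2), solve the quadratic for a:
a = d − √(d² − 2M_n/(0.85 f'_c b)) = 560 − √(560² − 2 × 470×10⁶/(0.85 × 38 × 455)) = 60.36 mm.
A_s = 0.85 f'_c a b / f_y = 0.85 × 38 × 60.36 × 455 / 415 = 2137.5 mm².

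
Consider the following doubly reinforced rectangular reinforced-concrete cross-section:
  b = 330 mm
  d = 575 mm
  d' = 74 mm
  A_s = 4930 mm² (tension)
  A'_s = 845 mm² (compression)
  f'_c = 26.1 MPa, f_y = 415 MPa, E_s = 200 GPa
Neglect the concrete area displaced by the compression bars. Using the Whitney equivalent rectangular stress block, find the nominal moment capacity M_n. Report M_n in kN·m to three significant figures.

M_n ≈ 954 kN·m

Assume both tension and compression steel yield.
Net tension couple steel: A_s − A'_s = 4085 mm².
a = (A_s − A'_s) f_y / (0.85 f'_c b) = 1695275/(0.85 × 26.1 × 330) = 231.56 mm.
c = a/β₁ = 231.56/0.85 = 272.42 mm; ε'_s = 0.003(c − d')/c = 0.0022 ≥ f_y/E_s = 0.0021, so compression steel does yield.
M_n = (A_s − A'_s) f_y (d − a/2) + A'_s f_y (d − d') = [1695275 × (575 − 115.78) + 350675 × (575 − 74)] × 10⁻⁶ = 778.50 + 175.69 = 954.19 kN·m.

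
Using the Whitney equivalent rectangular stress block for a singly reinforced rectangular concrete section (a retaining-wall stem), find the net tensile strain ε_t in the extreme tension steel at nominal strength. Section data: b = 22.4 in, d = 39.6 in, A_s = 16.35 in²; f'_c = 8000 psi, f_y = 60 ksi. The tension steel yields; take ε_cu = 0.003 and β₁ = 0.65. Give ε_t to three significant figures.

ε_t ≈ 0.00899

a = A_s f_y/(0.85 f'_c b) = 6.440 in.
β₁ = 0.65, so c = a/β₁ = 6.440/0.65 = 9.908 in.
From the linear strain diagram with ε_cu = 0.003: ε_t = 0.003 (d − c)/c = 0.003 × (39.6 − 9.908)/9.908 = 0.00899.
Since ε_t ≥ 0.005, the section is tension-controlled.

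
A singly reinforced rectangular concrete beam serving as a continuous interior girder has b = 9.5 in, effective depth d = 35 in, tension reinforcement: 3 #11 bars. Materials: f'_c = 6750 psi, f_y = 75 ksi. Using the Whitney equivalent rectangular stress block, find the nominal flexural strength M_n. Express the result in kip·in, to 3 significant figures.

A_s = 3 × 1.56 = 4.68 in².
T = A_s f_y = 4.68 × 75 = 351 kips.
a = T/(0.85 f'_c b) = 351/(0.85 × 6.75 × 9.5) = 6.440 in.
M_n = T(d − a/2) = 351 × (35 − 3.22) = 11154.8 kip·in.

M_n ≈ 11200 kip·in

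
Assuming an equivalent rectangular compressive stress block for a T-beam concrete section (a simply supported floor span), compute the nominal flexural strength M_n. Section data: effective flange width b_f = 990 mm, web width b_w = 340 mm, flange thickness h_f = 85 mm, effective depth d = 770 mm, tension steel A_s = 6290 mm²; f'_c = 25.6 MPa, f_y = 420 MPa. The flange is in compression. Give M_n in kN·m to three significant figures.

Tension: T = A_s f_y = 6290 × 420 = 2641800 N.
Try a within the flange: a = T/(0.85 f'_c b_f) = 2641800/(0.85 × 25.6 × 990) = 122.63 mm.
a = 122.63 > h_f = 85 mm: the block extends into the web. Split into flange-overhang and web parts.
C_f = 0.85 f'_c (b_f − b_w) h_f = 0.85 × 25.6 × (990 − 340) × 85 = 1202240 N.
Remaining web compression depth: a_w = (T − C_f)/(0.85 f'_c b_w) = (2641800 − 1202240)/(0.85 × 25.6 × 340) = 194.58 mm.
M_n = C_f(d − h_f/2) + (T − C_f)(d − a_w/2) = 1202240 × (770 − 42.5) + 1439560 × (770 − 97.29) = 874.63 + 968.41 = 1843.04 × 10⁶ N·mm.
M_n = 1843.04 kN·m.

M_n ≈ 1840 kN·m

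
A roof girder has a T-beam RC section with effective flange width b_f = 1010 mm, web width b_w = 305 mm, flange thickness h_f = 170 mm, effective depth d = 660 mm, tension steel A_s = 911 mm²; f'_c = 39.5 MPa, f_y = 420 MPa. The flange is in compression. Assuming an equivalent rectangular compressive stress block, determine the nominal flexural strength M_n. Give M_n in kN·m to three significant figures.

Tension: T = A_s f_y = 911 × 420 = 382620 N.
Try a within the flange: a = T/(0.85 f'_c b_f) = 382620/(0.85 × 39.5 × 1010) = 11.28 mm.
Since a = 11.28 ≤ h_f = 170 mm, the stress block lies entirely in the flange; analyse as a rectangular beam of width b_f.
M_n = T(d − a/2) = 382620 × (660 − 5.64) = 250.37 × 10⁶ N·mm.
M_n = 250.37 kN·m.

M_n ≈ 250 kN·m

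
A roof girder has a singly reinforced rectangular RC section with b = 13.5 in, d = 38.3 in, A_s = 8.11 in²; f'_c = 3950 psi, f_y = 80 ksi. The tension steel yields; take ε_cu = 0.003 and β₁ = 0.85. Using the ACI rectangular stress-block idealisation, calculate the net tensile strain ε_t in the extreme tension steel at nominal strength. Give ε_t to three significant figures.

a = A_s f_y/(0.85 f'_c b) = 14.314 in.
β₁ = 0.85, so c = a/β₁ = 14.314/0.85 = 16.840 in.
From the linear strain diagram with ε_cu = 0.003: ε_t = 0.003 (d − c)/c = 0.003 × (38.3 − 16.840)/16.840 = 0.00382.
ε_t < 0.004 — the section is over-reinforced for flexure under ACI limits.

ε_t ≈ 0.00382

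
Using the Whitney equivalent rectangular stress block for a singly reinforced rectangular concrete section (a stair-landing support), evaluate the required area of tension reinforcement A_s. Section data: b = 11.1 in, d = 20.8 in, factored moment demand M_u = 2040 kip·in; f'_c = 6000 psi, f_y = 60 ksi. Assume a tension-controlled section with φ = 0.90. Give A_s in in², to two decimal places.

M_n = M_u/φ = 2040/0.90 = 2266.67 kip·in.
From M_n = 0.85 f'_c a b (d − a/2):
a = d − √(d² − 2M_n/(0.85 f'_c b)) = 20.8 − √(20.8² − 2 × 2266.67/(0.85 × 6 × 11.1)) = 2.023 in.
A_s = 0.85 f'_c a b / f_y = 0.85 × 6 × 2.023 × 11.1 / 60 = 1.909 in².

A_s ≈ 1.91 in²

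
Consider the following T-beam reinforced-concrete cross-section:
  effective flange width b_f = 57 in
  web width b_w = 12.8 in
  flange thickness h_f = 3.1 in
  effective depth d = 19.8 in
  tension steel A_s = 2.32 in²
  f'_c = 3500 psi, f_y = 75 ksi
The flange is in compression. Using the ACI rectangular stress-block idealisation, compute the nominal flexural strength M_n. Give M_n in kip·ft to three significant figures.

M_n ≈ 280 kip·ft

Tension: T = A_s f_y = 2.32 × 75 = 174 kips.
Try a within the flange: a = T/(0.85 f'_c b_f) = 174/(0.85 × 3.5 × 57) = 1.026 in.
Since a = 1.026 ≤ h_f = 3.1 in, the stress block lies entirely in the flange; analyse as a rectangular beam of width b_f.
M_n = T(d − a/2) = 174 × (19.8 − 0.513) = 3355.9 kip·in.
M_n = 3355.9/12 = 279.66 kip·ft.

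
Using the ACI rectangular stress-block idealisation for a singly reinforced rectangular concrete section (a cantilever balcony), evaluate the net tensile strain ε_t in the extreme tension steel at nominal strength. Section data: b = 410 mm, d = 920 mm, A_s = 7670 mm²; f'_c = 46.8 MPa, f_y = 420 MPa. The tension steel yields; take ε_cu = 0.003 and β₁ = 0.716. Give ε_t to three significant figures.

a = A_s f_y/(0.85 f'_c b) = 197.51 mm.
β₁ = 0.716, so c = a/β₁ = 197.51/0.716 = 275.85 mm.
From the linear strain diagram with ε_cu = 0.003: ε_t = 0.003 (d − c)/c = 0.003 × (920 − 275.85)/275.85 = 0.00701.
Since ε_t ≥ 0.005, the section is tension-controlled.

ε_t ≈ 0.00701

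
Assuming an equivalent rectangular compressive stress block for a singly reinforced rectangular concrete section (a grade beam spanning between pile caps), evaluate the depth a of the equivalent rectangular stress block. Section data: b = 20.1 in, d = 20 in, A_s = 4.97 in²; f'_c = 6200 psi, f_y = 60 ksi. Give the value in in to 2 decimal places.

T = A_s f_y = 4.97 × 60 = 298.2 kips.
a = T/(0.85 f'_c b) = 298.2/(0.85 × 6.2 × 20.1) = 2.82 in.

a ≈ 2.82 in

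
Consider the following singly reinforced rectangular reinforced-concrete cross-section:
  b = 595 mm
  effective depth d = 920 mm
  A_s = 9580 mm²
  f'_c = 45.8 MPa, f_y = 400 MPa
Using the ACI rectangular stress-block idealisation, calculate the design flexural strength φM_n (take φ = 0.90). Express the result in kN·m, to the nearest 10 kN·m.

φM_n ≈ 2890 kN·m

T = A_s f_y = 9580 × 400 = 3832000 N = 3832 kN.
From C = T: a = T/(0.85 f'_c b) = 3832000/(0.85 × 45.8 × 595) = 165.43 mm.
M_n = T(d − a/2) = 3832 kN × (920 − 82.715) mm = 3208.48 kN·m.
φM_n = 0.90 × 3208.48 = 2887.63 kN·m.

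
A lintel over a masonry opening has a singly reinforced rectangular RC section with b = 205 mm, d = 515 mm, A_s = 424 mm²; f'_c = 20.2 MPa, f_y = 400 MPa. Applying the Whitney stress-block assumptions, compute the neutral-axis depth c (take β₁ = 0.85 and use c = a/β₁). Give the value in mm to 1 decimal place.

c ≈ 56.7 mm

T = A_s f_y = 424 × 400 = 169600 N = 169.6 kN.
Setting C = 0.85 f'_c a b equal to T: a = 169600/(0.85 × 20.2 × 205) = 48.184 mm.
With β₁ = 0.85, c = a/β₁ = 48.184/0.85 = 56.7 mm.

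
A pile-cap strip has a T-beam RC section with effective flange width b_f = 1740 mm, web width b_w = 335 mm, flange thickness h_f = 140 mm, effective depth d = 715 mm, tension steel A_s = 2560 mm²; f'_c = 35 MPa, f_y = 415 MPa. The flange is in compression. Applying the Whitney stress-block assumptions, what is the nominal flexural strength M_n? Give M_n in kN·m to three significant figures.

Tension: T = A_s f_y = 2560 × 415 = 1062400 N.
Try a within the flange: a = T/(0.85 f'_c b_f) = 1062400/(0.85 × 35 × 1740) = 20.52 mm.
Since a = 20.52 ≤ h_f = 140 mm, the stress block lies entirely in the flange; analyse as a rectangular beam of width b_f.
M_n = T(d − a/2) = 1062400 × (715 − 10.26) = 748.72 × 10⁶ N·mm.
M_n = 748.72 kN·m.

M_n ≈ 749 kN·m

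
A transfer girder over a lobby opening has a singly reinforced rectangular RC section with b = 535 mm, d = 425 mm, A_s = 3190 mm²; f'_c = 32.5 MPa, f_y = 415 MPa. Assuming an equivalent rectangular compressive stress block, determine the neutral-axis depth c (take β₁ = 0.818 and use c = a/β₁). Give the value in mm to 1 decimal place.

T = A_s f_y = 3190 × 415 = 1323850 N = 1323.85 kN.
Setting C = 0.85 f'_c a b equal to T: a = 1323850/(0.85 × 32.5 × 535) = 89.574 mm.
With β₁ = 0.818, c = a/β₁ = 89.574/0.818 = 109.5 mm.

c ≈ 109.5 mm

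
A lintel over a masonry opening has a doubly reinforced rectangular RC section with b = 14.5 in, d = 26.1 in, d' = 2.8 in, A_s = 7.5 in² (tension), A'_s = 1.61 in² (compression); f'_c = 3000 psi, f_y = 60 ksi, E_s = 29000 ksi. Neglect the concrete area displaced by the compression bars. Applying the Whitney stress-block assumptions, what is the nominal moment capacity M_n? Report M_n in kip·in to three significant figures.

Assume both steels yield.
a = (A_s − A'_s) f_y/(0.85 f'_c b) = (7.5 − 1.61) × 60/(0.85 × 3 × 14.5) = 9.558 in.
c = a/β₁ = 9.558/0.85 = 11.245 in; ε'_s = 0.003(c − d')/c = 0.0023 ≥ ε_y = 0.0021, so the compression steel yields.
M_n = (A_s − A'_s) f_y (d − a/2) + A'_s f_y (d − d') = 353.4 × (26.1 − 4.779) + 96.6 × (26.1 − 2.8) = 7534.8 + 2250.8 = 9785.6 kip·in.

M_n ≈ 9790 kip·in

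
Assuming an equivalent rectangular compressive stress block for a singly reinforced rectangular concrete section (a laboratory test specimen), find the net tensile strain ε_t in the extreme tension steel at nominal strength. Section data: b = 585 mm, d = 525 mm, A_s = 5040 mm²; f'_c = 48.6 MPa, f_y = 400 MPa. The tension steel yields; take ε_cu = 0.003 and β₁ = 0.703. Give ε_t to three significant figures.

a = A_s f_y/(0.85 f'_c b) = 83.42 mm.
β₁ = 0.703, so c = a/β₁ = 83.42/0.703 = 118.66 mm.
From the linear strain diagram with ε_cu = 0.003: ε_t = 0.003 (d − c)/c = 0.003 × (525 − 118.66)/118.66 = 0.0103.
Since ε_t ≥ 0.005, the section is tension-controlled.

ε_t ≈ 0.0103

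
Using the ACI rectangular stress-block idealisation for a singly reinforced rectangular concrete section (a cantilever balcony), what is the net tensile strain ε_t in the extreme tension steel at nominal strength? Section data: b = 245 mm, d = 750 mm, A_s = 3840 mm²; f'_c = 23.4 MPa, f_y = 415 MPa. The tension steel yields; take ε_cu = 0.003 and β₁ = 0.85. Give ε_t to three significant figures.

a = A_s f_y/(0.85 f'_c b) = 327.02 mm.
β₁ = 0.85, so c = a/β₁ = 327.02/0.85 = 384.73 mm.
From the linear strain diagram with ε_cu = 0.003: ε_t = 0.003 (d − c)/c = 0.003 × (750 − 384.73)/384.73 = 0.00285.
ε_t < 0.004 — the section is over-reinforced for flexure under ACI limits.

ε_t ≈ 0.00285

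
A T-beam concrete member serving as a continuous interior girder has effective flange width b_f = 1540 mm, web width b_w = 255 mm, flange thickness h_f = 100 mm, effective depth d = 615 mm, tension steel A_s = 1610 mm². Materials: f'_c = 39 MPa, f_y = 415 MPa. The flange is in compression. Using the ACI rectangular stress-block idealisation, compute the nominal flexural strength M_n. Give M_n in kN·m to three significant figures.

Tension: T = A_s f_y = 1610 × 415 = 668150 N.
Try a within the flange: a = T/(0.85 f'_c b_f) = 668150/(0.85 × 39 × 1540) = 13.09 mm.
Since a = 13.09 ≤ h_f = 100 mm, the stress block lies entirely in the flange; analyse as a rectangular beam of width b_f.
M_n = T(d − a/2) = 668150 × (615 − 6.545) = 406.54 × 10⁶ N·mm.
M_n = 406.54 kN·m.

M_n ≈ 407 kN·m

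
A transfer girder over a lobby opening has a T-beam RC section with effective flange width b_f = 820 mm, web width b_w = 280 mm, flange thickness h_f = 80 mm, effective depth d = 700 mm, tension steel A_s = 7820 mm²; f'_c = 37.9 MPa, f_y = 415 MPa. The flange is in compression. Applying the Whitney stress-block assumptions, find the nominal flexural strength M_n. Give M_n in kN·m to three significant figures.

Tension: T = A_s f_y = 7820 × 415 = 3245300 N.
Try a within the flange: a = T/(0.85 f'_c b_f) = 3245300/(0.85 × 37.9 × 820) = 122.85 mm.
a = 122.85 > h_f = 80 mm: the block extends into the web. Split into flange-overhang and web parts.
C_f = 0.85 f'_c (b_f − b_w) h_f = 0.85 × 37.9 × (820 − 280) × 80 = 1391688 N.
Remaining web compression depth: a_w = (T − C_f)/(0.85 f'_c b_w) = (3245300 − 1391688)/(0.85 × 37.9 × 280) = 205.50 mm.
M_n = C_f(d − h_f/2) + (T − C_f)(d − a_w/2) = 1391688 × (700 − 40) + 1853612 × (700 − 102.75) = 918.51 + 1107.07 = 2025.58 × 10⁶ N·mm.
M_n = 2025.58 kN·m.

M_n ≈ 2030 kN·m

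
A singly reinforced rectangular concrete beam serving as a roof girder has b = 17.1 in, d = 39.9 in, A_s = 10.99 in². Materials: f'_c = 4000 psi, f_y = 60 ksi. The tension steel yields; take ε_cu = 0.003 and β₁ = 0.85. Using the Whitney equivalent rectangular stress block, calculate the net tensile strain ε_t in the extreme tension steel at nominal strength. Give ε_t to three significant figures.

a = A_s f_y/(0.85 f'_c b) = 11.342 in.
β₁ = 0.85, so c = a/β₁ = 11.342/0.85 = 13.344 in.
From the linear strain diagram with ε_cu = 0.003: ε_t = 0.003 (d − c)/c = 0.003 × (39.9 − 13.344)/13.344 = 0.00597.
Since ε_t ≥ 0.005, the section is tension-controlled.

ε_t ≈ 0.00597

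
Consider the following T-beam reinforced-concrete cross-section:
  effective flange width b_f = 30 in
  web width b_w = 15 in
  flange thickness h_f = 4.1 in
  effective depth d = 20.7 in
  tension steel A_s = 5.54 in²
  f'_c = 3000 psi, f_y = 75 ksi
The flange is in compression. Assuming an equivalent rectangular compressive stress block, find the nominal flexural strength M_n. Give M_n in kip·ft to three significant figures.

M_n ≈ 617 kip·ft

Tension: T = A_s f_y = 5.54 × 75 = 415.5 kips.
Try a within the flange: a = T/(0.85 f'_c b_f) = 415.5/(0.85 × 3 × 30) = 5.431 in.
a = 5.431 > h_f = 4.1 in: the block extends into the web. Split into flange-overhang and web parts.
C_f = 0.85 f'_c (b_f − b_w) h_f = 0.85 × 3 × (30 − 15) × 4.1 = 156.8 kips.
Remaining web compression depth: a_w = (T − C_f)/(0.85 f'_c b_w) = (415.5 − 156.8)/(0.85 × 3 × 15) = 6.763 in.
M_n = C_f(d − h_f/2) + (T − C_f)(d − a_w/2) = 156.8 × (20.7 − 2.05) + 258.7 × (20.7 − 3.3815) = 2924.3 + 4480.3 = 7404.6 kip·in.
M_n = 7404.6/12 = 617.05 kip·ft.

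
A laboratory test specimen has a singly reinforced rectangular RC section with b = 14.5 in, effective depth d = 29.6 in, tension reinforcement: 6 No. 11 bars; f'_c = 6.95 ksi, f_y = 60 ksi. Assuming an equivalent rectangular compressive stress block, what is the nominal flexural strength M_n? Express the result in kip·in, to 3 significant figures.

M_n ≈ 14800 kip·in

A_s = 6 × 1.56 = 9.36 in².
T = A_s f_y = 9.36 × 60 = 561.6 kips.
a = T/(0.85 f'_c b) = 561.6/(0.85 × 6.95 × 14.5) = 6.556 in.
M_n = T(d − a/2) = 561.6 × (29.6 − 3.278) = 14782.4 kip·in.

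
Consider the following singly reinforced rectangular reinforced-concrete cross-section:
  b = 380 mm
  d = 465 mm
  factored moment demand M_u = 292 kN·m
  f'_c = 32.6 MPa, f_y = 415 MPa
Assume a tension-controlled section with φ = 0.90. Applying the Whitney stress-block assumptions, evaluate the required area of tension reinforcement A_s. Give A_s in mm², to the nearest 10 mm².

A_s ≈ 1820 mm²

M_n = M_u/φ = 292/0.90 = 324.444 kN·m.
With M_n = 0.85 f'_c a b (d − a/2), solve the quadratic for a:
a = d − √(d² − 2M_n/(0.85 f'_c b)) = 465 − √(465² − 2 × 324.444×10⁶/(0.85 × 32.6 × 380)) = 71.81 mm.
A_s = 0.85 f'_c a b / f_y = 0.85 × 32.6 × 71.81 × 380 / 415 = 1822.0 mm².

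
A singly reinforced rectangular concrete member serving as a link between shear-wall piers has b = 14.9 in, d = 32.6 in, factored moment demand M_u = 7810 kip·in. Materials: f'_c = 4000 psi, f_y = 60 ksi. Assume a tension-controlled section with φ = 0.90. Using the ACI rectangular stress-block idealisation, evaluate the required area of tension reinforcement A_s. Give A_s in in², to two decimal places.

M_n = M_u/φ = 7810/0.90 = 8677.78 kip·in.
From M_n = 0.85 f'_c a b (d − a/2):
a = d − √(d² − 2M_n/(0.85 f'_c b)) = 32.6 − √(32.6² − 2 × 8677.78/(0.85 × 4 × 14.9)) = 5.764 in.
A_s = 0.85 f'_c a b / f_y = 0.85 × 4 × 5.764 × 14.9 / 60 = 4.867 in².

A_s ≈ 4.87 in²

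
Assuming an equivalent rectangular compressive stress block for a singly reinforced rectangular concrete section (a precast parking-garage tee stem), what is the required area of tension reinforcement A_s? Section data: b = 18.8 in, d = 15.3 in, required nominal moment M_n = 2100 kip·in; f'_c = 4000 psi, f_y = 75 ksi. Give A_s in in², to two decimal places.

From M_n = 0.85 f'_c a b (d − a/2):
a = d − √(d² − 2M_n/(0.85 f'_c b)) = 15.3 − √(15.3² − 2 × 2100/(0.85 × 4 × 18.8)) = 2.324 in.
A_s = 0.85 f'_c a b / f_y = 0.85 × 4 × 2.324 × 18.8 / 75 = 1.981 in².

A_s ≈ 1.98 in²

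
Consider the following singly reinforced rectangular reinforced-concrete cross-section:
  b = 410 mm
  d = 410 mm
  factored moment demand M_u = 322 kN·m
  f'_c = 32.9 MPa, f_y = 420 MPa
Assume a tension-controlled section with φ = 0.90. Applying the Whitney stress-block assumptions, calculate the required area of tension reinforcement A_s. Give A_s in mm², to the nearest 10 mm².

A_s ≈ 2320 mm²

M_n = M_u/φ = 322/0.90 = 357.778 kN·m.
With M_n = 0.85 f'_c a b (d − a/2), solve the quadratic for a:
a = d − √(d² − 2M_n/(0.85 f'_c b)) = 410 − √(410² − 2 × 357.778×10⁶/(0.85 × 32.9 × 410)) = 84.90 mm.
A_s = 0.85 f'_c a b / f_y = 0.85 × 32.9 × 84.90 × 410 / 420 = 2317.7 mm².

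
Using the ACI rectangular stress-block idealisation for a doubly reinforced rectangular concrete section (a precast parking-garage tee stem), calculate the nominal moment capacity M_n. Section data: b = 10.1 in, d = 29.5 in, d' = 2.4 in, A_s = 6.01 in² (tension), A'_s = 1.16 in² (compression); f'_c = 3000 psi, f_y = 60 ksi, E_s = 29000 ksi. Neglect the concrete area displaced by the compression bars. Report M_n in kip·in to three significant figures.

Assume both steels yield.
a = (A_s − A'_s) f_y/(0.85 f'_c b) = (6.01 − 1.16) × 60/(0.85 × 3 × 10.1) = 11.299 in.
c = a/β₁ = 11.299/0.85 = 13.293 in; ε'_s = 0.003(c − d')/c = 0.0025 ≥ ε_y = 0.0021, so the compression steel yields.
M_n = (A_s − A'_s) f_y (d − a/2) + A'_s f_y (d − d') = 291 × (29.5 − 5.6495) + 69.6 × (29.5 − 2.4) = 6940.5 + 1886.2 = 8826.7 kip·in.

M_n ≈ 8830 kip·in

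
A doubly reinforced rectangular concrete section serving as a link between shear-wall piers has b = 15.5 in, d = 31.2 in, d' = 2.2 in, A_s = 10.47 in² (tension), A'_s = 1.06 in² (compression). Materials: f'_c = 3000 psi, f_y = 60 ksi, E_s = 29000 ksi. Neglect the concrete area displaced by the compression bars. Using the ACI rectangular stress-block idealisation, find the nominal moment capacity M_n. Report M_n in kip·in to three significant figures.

M_n ≈ 15400 kip·in

Assume both steels yield.
a = (A_s − A'_s) f_y/(0.85 f'_c b) = (10.47 − 1.06) × 60/(0.85 × 3 × 15.5) = 14.285 in.
c = a/β₁ = 14.285/0.85 = 16.806 in; ε'_s = 0.003(c − d')/c = 0.0026 ≥ ε_y = 0.0021, so the compression steel yields.
M_n = (A_s − A'_s) f_y (d − a/2) + A'_s f_y (d − d') = 564.6 × (31.2 − 7.1425) + 63.6 × (31.2 − 2.2) = 13582.9 + 1844.4 = 15427.3 kip·in.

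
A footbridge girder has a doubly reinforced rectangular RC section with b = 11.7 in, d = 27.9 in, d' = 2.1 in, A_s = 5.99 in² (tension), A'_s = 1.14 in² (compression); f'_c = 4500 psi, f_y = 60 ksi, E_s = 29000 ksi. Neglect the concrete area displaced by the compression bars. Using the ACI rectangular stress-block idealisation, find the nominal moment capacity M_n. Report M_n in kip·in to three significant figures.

Assume both steels yield.
a = (A_s − A'_s) f_y/(0.85 f'_c b) = (5.99 − 1.14) × 60/(0.85 × 4.5 × 11.7) = 6.502 in.
c = a/β₁ = 6.502/0.825 = 7.881 in; ε'_s = 0.003(c − d')/c = 0.0022 ≥ ε_y = 0.0021, so the compression steel yields.
M_n = (A_s − A'_s) f_y (d − a/2) + A'_s f_y (d − d') = 291 × (27.9 − 3.251) + 68.4 × (27.9 − 2.1) = 7172.9 + 1764.7 = 8937.6 kip·in.

M_n ≈ 8940 kip·in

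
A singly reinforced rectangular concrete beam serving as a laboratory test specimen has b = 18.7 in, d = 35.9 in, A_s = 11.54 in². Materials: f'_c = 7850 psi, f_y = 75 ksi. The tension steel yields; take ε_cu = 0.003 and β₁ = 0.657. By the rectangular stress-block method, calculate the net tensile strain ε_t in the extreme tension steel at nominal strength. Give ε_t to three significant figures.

a = A_s f_y/(0.85 f'_c b) = 6.936 in.
β₁ = 0.657, so c = a/β₁ = 6.936/0.657 = 10.557 in.
From the linear strain diagram with ε_cu = 0.003: ε_t = 0.003 (d − c)/c = 0.003 × (35.9 − 10.557)/10.557 = 0.00720.
Since ε_t ≥ 0.005, the section is tension-controlled.

ε_t ≈ 0.00720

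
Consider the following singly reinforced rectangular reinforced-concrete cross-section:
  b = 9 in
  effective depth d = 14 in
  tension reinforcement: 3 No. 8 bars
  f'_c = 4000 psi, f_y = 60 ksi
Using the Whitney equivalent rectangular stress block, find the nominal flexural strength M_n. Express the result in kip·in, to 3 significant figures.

M_n ≈ 1660 kip·in

A_s = 3 × 0.79 = 2.37 in².
T = A_s f_y = 2.37 × 60 = 142.2 kips.
a = T/(0.85 f'_c b) = 142.2/(0.85 × 4 × 9) = 4.647 in.
M_n = T(d − a/2) = 142.2 × (14 − 2.3235) = 1660.4 kip·in.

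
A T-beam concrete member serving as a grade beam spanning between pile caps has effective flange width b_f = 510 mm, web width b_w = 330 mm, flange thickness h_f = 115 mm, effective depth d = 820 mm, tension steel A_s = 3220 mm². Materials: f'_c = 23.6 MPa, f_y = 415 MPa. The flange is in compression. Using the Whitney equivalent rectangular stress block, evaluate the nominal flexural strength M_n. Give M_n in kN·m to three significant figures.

Tension: T = A_s f_y = 3220 × 415 = 1336300 N.
Try a within the flange: a = T/(0.85 f'_c b_f) = 1336300/(0.85 × 23.6 × 510) = 130.62 mm.
a = 130.62 > h_f = 115 mm: the block extends into the web. Split into flange-overhang and web parts.
C_f = 0.85 f'_c (b_f − b_w) h_f = 0.85 × 23.6 × (510 − 330) × 115 = 415242 N.
Remaining web compression depth: a_w = (T − C_f)/(0.85 f'_c b_w) = (1336300 − 415242)/(0.85 × 23.6 × 330) = 139.14 mm.
M_n = C_f(d − h_f/2) + (T − C_f)(d − a_w/2) = 415242 × (820 − 57.5) + 921058 × (820 − 69.57) = 316.62 + 691.19 = 1007.81 × 10⁶ N·mm.
M_n = 1007.81 kN·m.

M_n ≈ 1010 kN·m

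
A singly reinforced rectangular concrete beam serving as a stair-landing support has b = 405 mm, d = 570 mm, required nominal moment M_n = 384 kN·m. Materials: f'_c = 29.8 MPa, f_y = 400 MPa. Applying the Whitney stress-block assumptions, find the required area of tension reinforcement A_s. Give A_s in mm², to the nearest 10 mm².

With M_n = 0.85 f'_c a b (d − a/2), solve the quadratic for a:
a = d − √(d² − 2M_n/(0.85 f'_c b)) = 570 − √(570² − 2 × 384×10⁶/(0.85 × 29.8 × 405)) = 69.96 mm.
A_s = 0.85 f'_c a b / f_y = 0.85 × 29.8 × 69.96 × 405 / 400 = 1794.2 mm².

A_s ≈ 1790 mm²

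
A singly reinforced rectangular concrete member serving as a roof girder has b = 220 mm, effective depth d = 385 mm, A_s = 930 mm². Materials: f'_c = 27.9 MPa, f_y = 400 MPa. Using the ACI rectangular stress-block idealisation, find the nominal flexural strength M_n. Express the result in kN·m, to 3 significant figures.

M_n ≈ 130 kN·m

T = A_s f_y = 930 × 400 = 372000 N = 372 kN.
From C = T: a = T/(0.85 f'_c b) = 372000/(0.85 × 27.9 × 220) = 71.30 mm.
M_n = T(d − a/2) = 372 kN × (385 − 35.65) mm = 129.96 kN·m.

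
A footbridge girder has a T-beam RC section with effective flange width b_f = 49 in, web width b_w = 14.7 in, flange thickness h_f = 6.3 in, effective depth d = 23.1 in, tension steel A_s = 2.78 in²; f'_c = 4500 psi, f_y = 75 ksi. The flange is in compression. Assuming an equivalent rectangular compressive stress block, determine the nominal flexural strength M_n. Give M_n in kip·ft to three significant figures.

Tension: T = A_s f_y = 2.78 × 75 = 208.5 kips.
Try a within the flange: a = T/(0.85 f'_c b_f) = 208.5/(0.85 × 4.5 × 49) = 1.112 in.
Since a = 1.112 ≤ h_f = 6.3 in, the stress block lies entirely in the flange; analyse as a rectangular beam of width b_f.
M_n = T(d − a/2) = 208.5 × (23.1 − 0.556) = 4700.4 kip·in.
M_n = 4700.4/12 = 391.70 kip·ft.

M_n ≈ 392 kip·ft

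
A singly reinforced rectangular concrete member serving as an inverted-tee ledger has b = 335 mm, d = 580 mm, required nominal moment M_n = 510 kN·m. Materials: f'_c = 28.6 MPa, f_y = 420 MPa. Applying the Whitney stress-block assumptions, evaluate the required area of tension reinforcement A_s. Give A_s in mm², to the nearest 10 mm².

With M_n = 0.85 f'_c a b (d − a/2), solve the quadratic for a:
a = d − √(d² − 2M_n/(0.85 f'_c b)) = 580 − √(580² − 2 × 510×10⁶/(0.85 × 28.6 × 335)) = 120.49 mm.
A_s = 0.85 f'_c a b / f_y = 0.85 × 28.6 × 120.49 × 335 / 420 = 2336.3 mm².

A_s ≈ 2340 mm²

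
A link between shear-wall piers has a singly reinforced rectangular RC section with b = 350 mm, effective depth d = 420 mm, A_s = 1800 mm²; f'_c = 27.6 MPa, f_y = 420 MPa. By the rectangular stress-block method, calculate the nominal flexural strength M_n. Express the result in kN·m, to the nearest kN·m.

M_n ≈ 283 kN·m

T = A_s f_y = 1800 × 420 = 756000 N = 756 kN.
From C = T: a = T/(0.85 f'_c b) = 756000/(0.85 × 27.6 × 350) = 92.07 mm.
M_n = T(d − a/2) = 756 kN × (420 − 46.035) mm = 282.72 kN·m.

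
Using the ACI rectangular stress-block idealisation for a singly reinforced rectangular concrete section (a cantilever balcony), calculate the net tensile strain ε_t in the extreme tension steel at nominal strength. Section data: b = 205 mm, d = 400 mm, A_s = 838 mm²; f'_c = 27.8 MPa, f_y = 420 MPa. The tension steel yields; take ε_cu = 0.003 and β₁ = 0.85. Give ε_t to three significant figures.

ε_t ≈ 0.0110

a = A_s f_y/(0.85 f'_c b) = 72.66 mm.
β₁ = 0.85, so c = a/β₁ = 72.66/0.85 = 85.48 mm.
From the linear strain diagram with ε_cu = 0.003: ε_t = 0.003 (d − c)/c = 0.003 × (400 − 85.48)/85.48 = 0.0110.
Since ε_t ≥ 0.005, the section is tension-controlled.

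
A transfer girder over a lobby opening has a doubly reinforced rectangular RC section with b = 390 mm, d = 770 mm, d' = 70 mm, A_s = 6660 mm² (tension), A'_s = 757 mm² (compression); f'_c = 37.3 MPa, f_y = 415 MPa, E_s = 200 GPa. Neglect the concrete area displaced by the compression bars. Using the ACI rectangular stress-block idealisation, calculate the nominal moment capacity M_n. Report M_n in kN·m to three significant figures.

Assume both tension and compression steel yield.
Net tension couple steel: A_s − A'_s = 5903 mm².
a = (A_s − A'_s) f_y / (0.85 f'_c b) = 2449745/(0.85 × 37.3 × 390) = 198.12 mm.
c = a/β₁ = 198.12/0.784 = 252.70 mm; ε'_s = 0.003(c − d')/c = 0.0022 ≥ f_y/E_s = 0.0021, so compression steel does yield.
M_n = (A_s − A'_s) f_y (d − a/2) + A'_s f_y (d − d') = [2449745 × (770 − 99.06) + 314155 × (770 − 70)] × 10⁻⁶ = 1643.63 + 219.91 = 1863.54 kN·m.

M_n ≈ 1860 kN·m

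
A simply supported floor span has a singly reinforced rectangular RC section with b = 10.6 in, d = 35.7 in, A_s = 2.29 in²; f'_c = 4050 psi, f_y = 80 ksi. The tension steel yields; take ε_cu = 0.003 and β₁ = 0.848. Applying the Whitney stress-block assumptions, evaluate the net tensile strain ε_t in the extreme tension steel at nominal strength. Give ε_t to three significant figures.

ε_t ≈ 0.0151

a = A_s f_y/(0.85 f'_c b) = 5.020 in.
β₁ = 0.848, so c = a/β₁ = 5.020/0.848 = 5.920 in.
From the linear strain diagram with ε_cu = 0.003: ε_t = 0.003 (d − c)/c = 0.003 × (35.7 − 5.920)/5.920 = 0.0151.
Since ε_t ≥ 0.005, the section is tension-controlled.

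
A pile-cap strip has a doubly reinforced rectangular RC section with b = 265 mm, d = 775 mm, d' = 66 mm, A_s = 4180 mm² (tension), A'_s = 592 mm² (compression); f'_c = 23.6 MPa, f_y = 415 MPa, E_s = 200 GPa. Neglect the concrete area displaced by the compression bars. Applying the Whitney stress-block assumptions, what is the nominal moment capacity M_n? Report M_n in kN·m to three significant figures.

Assume both tension and compression steel yield.
Net tension couple steel: A_s − A'_s = 3588 mm².
a = (A_s − A'_s) f_y / (0.85 f'_c b) = 1489020/(0.85 × 23.6 × 265) = 280.11 mm.
c = a/β₁ = 280.11/0.85 = 329.54 mm; ε'_s = 0.003(c − d')/c = 0.0024 ≥ f_y/E_s = 0.0021, so compression steel does yield.
M_n = (A_s − A'_s) f_y (d − a/2) + A'_s f_y (d − d') = [1489020 × (775 − 140.055) + 245680 × (775 − 66)] × 10⁻⁶ = 945.45 + 174.19 = 1119.64 kN·m.

M_n ≈ 1120 kN·m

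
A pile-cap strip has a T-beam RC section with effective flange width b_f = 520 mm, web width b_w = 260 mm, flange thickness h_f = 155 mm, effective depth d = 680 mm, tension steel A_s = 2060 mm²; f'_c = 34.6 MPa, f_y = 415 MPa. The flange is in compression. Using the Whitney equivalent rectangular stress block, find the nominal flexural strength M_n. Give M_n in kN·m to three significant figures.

M_n ≈ 557 kN·m

Tension: T = A_s f_y = 2060 × 415 = 854900 N.
Try a within the flange: a = T/(0.85 f'_c b_f) = 854900/(0.85 × 34.6 × 520) = 55.90 mm.
Since a = 55.90 ≤ h_f = 155 mm, the stress block lies entirely in the flange; analyse as a rectangular beam of width b_f.
M_n = T(d − a/2) = 854900 × (680 − 27.95) = 557.44 × 10⁶ N·mm.
M_n = 557.44 kN·m.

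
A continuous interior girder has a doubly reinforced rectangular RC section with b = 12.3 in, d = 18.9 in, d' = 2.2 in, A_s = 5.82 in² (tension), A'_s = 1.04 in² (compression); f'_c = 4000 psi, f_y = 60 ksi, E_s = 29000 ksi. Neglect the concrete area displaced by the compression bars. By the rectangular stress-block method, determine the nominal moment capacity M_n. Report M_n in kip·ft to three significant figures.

M_n ≈ 457 kip·ft

Assume both steels yield.
a = (A_s − A'_s) f_y/(0.85 f'_c b) = (5.82 − 1.04) × 60/(0.85 × 4 × 12.3) = 6.858 in.
c = a/β₁ = 6.858/0.85 = 8.068 in; ε'_s = 0.003(c − d')/c = 0.0022 ≥ ε_y = 0.0021, so the compression steel yields.
M_n = (A_s − A'_s) f_y (d − a/2) + A'_s f_y (d − d') = 286.8 × (18.9 − 3.429) + 62.4 × (18.9 − 2.2) = 4437.1 + 1042.1 = 5479.2 kip·in = 5479.2/12 = 456.60 kip·ft.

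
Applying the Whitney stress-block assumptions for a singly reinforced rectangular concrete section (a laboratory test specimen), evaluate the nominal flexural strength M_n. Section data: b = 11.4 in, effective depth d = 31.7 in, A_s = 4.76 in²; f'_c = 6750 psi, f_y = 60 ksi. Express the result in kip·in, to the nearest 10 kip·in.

M_n ≈ 8430 kip·in

T = A_s f_y = 4.76 × 60 = 285.6 kips.
a = T/(0.85 f'_c b) = 285.6/(0.85 × 6.75 × 11.4) = 4.366 in.
M_n = T(d − a/2) = 285.6 × (31.7 − 2.183) = 8430.1 kip·in.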